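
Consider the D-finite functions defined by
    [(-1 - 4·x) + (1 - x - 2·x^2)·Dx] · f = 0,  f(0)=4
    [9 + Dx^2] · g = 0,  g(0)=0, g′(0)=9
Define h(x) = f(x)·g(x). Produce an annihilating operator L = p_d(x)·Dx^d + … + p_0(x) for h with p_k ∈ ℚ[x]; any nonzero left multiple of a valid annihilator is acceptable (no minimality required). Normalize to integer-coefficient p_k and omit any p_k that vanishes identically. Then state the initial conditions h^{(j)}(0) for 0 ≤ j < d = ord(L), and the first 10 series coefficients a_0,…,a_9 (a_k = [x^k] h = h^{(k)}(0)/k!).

L = (-5 + 9·x + 18·x^2) + (2 + 8·x)·Dx + (-1 + x + 2·x^2)·Dx^2  (order 2).
h: a_k = 0, 36, 36, 54, 126, 2583/10, 5103/10, 143037/140, 285921/140, 4576689/1120, …
ICs: h(0) = 0, h′(0) = 36.

f: a_k = 4, 4, 12, 20, 44, 84, 172, 340, 684, 1364, …
g: a_k = 0, 9, 0, -27/2, 0, 243/40, 0, -729/560, 0, 729/4480, …
L₀ := L_f ⊗_s L_g (sym. prod.), ord ≤ 2.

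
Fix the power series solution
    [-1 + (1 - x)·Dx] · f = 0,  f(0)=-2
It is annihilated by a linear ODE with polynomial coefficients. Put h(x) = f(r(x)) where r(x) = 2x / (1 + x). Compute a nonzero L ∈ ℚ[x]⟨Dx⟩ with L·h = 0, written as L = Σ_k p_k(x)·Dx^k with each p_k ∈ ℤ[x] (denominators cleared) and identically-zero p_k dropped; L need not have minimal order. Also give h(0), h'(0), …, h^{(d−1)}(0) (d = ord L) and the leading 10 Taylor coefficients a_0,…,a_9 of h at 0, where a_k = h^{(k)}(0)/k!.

f: a_k = -2, -2, -2, -2, -2, -2, -2, -2, -2, -2, …
Substitute x→r, Dx→(1/r')Dx; clear ⇒ L₀.
L = 2 + (-1 + x^2)·Dx  (order 1).
h: a_k = -2, -4, -4, -4, -4, -4, -4, -4, -4, -4, …
ICs: h(0) = -2.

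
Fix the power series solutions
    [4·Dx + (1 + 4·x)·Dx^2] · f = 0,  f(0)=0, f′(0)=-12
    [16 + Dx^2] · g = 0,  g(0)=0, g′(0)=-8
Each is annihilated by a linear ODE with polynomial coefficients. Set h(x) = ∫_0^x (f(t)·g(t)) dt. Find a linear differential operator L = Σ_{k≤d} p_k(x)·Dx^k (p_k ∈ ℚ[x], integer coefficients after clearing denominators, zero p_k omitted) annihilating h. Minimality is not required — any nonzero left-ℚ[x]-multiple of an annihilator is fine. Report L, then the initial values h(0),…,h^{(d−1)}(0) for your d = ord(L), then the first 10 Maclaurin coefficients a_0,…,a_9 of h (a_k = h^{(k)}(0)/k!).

L = (-768 + 6144·x + 77824·x^2 + 262144·x^3 + 262144·x^4)·Dx + (256 + 5120·x + 24576·x^2 + 32768·x^3)·Dx^2 + (1280·x + 10752·x^2 + 32768·x^3 + 32768·x^4)·Dx^3 + (16 + 320·x + 1536·x^2 + 2048·x^3)·Dx^4 + (3 + 56·x + 368·x^2 + 1024·x^3 + 1024·x^4)·Dx^5  (order 5).
h: a_k = 0, 0, 0, 32, -48, 256/5, -512/3, 11264/21, -7936/5, 925696/189, …
ICs: h(0) = 0, h′(0) = 0, h′′(0) = 0, h′′′(0) = 192, h′′′′(0) = -1152.

f: a_k = 0, -12, 24, -64, 192, -3072/5, 2048, -49152/7, 24576, -262144/3, …
g: a_k = 0, -8, 0, 64/3, 0, -256/15, 0, 2048/315, 0, -4096/2835, …
f·g: L₀ = L_f ⊗_s L_g, ord ≤ 2·2.
h=∫h₀ ⇒ L = L₀·Dx.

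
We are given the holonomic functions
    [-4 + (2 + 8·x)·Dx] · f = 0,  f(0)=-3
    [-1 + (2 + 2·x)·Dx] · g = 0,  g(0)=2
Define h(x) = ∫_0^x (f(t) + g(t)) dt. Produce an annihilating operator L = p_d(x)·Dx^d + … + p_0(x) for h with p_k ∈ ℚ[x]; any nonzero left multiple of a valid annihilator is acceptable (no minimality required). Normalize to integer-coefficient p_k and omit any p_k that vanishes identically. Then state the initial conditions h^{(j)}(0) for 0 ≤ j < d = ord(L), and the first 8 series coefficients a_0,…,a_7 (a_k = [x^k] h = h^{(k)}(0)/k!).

f: a_k = -3, -6, 6, -12, 30, -84, 252, -792, …
g: a_k = 2, 1, -1/4, 1/8, -5/64, 7/128, -21/512, 33/1024, …
h₀=f+g: left-lcm gives L₀, ord ≤ 2.
Integrate: L := L₀·Dx.
L = -2·Dx + (5 + 8·x)·Dx^2 + (2 + 10·x + 8·x^2)·Dx^3  (order 3).
h: a_k = 0, -1, -5/2, 23/12, -95/32, 383/64, -10745/768, 18429/512, …
ICs: h(0) = 0, h′(0) = -1, h′′(0) = -5.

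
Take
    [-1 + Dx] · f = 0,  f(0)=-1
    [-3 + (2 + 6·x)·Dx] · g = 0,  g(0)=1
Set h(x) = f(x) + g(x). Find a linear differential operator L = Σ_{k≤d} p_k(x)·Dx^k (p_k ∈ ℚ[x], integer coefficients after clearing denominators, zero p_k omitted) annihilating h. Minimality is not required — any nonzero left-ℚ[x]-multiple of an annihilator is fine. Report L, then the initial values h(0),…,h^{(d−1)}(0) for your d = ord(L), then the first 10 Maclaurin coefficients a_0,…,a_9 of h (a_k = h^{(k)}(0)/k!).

f: a_k = -1, -1, -1/2, -1/6, -1/24, -1/120, -1/720, -1/5040, -1/40320, -1/362880, …
g: a_k = 1, 3/2, -9/8, 27/16, -405/128, 1701/256, -15309/1024, 72171/2048, -2814669/32768, 14073345/65536, …
Sum ⇒ L₀ = lclm(L_f,L_g) in ℚ(x)⟨Dx⟩.
L = (15 + 18·x) + (-13 - 24·x - 36·x^2)·Dx + (-2 + 6·x + 36·x^2)·Dx^2  (order 2).
h: a_k = 0, 1/2, -13/8, 73/48, -1231/384, 25483/3840, -688969/46080, 22733737/645120, -886620991/10321920, 39897932563/185794560, …
ICs: h(0) = 0, h′(0) = 1/2.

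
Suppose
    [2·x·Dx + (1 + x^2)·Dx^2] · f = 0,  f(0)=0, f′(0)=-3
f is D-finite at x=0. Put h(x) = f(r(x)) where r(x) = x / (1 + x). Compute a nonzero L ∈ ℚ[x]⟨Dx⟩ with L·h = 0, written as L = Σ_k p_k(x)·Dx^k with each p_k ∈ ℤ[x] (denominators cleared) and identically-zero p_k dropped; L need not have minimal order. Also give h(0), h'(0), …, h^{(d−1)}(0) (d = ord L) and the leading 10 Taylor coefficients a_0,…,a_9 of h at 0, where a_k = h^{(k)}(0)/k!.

f: a_k = 0, -3, 0, 1, 0, -3/5, 0, 3/7, 0, -1/3, …
L₀ from L_f via x↦r, Dx↦r'^{-1}Dx.
L = (2 + 4·x)·Dx + (1 + 2·x + 2·x^2)·Dx^2  (order 2).
h: a_k = 0, -3, 3, -2, 0, 12/5, -4, 24/7, 0, -16/3, …
ICs: h(0) = 0, h′(0) = -3.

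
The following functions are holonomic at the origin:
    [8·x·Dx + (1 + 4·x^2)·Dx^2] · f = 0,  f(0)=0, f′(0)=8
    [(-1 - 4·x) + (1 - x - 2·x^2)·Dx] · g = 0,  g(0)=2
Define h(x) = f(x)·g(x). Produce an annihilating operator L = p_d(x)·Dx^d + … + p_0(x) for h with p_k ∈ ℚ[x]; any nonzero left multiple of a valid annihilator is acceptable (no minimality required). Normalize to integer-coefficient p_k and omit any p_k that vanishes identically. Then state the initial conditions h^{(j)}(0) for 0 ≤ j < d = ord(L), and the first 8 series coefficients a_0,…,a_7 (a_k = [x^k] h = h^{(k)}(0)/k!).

L = (4 + 8·x + 48·x^2) + (2 + 16·x^2 + 48·x^3)·Dx + (-1 + x - 2·x^2 + 4·x^3 + 8·x^4)·Dx^2  (order 2).
h: a_k = 0, 16, 16, 80/3, 176/3, 816/5, 4208/15, 48368/105, …
ICs: h(0) = 0, h′(0) = 16.

f: a_k = 0, 8, 0, -32/3, 0, 128/5, 0, -512/7, …
g: a_k = 2, 2, 6, 10, 22, 42, 86, 170, …
Sym-product of L_f,L_g gives L₀ (≤ ord 2).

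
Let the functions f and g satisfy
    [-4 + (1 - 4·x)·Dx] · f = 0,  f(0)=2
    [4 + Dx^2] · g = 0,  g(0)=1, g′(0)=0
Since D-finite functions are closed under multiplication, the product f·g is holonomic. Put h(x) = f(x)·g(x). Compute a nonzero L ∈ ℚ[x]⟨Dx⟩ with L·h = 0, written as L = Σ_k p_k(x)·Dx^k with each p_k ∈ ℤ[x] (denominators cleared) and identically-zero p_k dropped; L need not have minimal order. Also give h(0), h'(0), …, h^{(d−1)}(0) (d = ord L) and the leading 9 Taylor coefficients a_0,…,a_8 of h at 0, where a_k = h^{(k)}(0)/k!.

f: a_k = 2, 8, 32, 128, 512, 2048, 8192, 32768, 131072, …
g: a_k = 1, 0, -2, 0, 2/3, 0, -4/45, 0, 2/315, …
h₀=f·g: eliminate ⇒ L₀, order ≤ 1·2.
L = (-4 + 16·x) + 8·Dx + (-1 + 4·x)·Dx^2  (order 2).
h: a_k = 2, 8, 28, 112, 1348/3, 5392/3, 323512/45, 1294048/45, 36233348/315, …
ICs: h(0) = 2, h′(0) = 8.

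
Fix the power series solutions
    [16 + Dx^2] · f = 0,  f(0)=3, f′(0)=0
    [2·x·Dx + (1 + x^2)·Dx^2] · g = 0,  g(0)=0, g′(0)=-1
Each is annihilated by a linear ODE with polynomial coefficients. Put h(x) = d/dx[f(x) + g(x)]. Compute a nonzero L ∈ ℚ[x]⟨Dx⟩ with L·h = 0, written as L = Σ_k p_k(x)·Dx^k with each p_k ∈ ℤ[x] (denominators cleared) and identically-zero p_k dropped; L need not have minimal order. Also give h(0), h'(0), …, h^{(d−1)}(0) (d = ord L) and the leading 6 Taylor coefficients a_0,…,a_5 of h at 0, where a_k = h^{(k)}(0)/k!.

f: a_k = 3, 0, -24, 0, 32, 0, …
g: a_k = 0, -1, 0, 1/3, 0, -1/5, …
Sum ⇒ L₀ = lclm(L_f,L_g) in ℚ(x)⟨Dx⟩.
h₀' ⇒ L via d/dx closure of L₀.
L = (64·x + 704·x^3 + 256·x^5) + (112 + 416·x^2 + 432·x^4 + 128·x^6)·Dx + (4·x + 44·x^3 + 16·x^5)·Dx^2 + (7 + 26·x^2 + 27·x^4 + 8·x^6)·Dx^3  (order 3).
h: a_k = -1, -48, 1, 128, -1, -512/5, …
ICs: h(0) = -1, h′(0) = -48, h′′(0) = 2.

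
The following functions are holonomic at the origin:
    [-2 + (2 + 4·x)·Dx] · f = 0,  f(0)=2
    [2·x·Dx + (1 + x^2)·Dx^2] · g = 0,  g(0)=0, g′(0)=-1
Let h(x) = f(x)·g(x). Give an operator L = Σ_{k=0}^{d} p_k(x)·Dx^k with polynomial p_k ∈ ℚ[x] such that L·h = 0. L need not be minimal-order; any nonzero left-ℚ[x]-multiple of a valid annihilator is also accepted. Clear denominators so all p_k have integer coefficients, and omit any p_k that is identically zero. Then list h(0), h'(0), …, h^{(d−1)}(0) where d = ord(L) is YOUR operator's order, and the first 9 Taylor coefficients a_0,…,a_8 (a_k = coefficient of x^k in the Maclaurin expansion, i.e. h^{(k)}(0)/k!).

f: a_k = 2, 2, -1, 1, -5/4, 7/4, -21/8, 33/8, -429/64, …
g: a_k = 0, -1, 0, 1/3, 0, -1/5, 0, 1/7, 0, …
L₀ := L_f ⊗_s L_g (sym. prod.), ord ≤ 2.
L = (3 - 2·x - x^2) + (-2 - 2·x + 6·x^2 + 4·x^3)·Dx + (1 + 4·x + 5·x^2 + 4·x^3 + 4·x^4)·Dx^2  (order 2).
h: a_k = 0, -2, -2, 5/3, -1/3, 31/60, -109/60, 2263/840, -2903/840, …
ICs: h(0) = 0, h′(0) = -2.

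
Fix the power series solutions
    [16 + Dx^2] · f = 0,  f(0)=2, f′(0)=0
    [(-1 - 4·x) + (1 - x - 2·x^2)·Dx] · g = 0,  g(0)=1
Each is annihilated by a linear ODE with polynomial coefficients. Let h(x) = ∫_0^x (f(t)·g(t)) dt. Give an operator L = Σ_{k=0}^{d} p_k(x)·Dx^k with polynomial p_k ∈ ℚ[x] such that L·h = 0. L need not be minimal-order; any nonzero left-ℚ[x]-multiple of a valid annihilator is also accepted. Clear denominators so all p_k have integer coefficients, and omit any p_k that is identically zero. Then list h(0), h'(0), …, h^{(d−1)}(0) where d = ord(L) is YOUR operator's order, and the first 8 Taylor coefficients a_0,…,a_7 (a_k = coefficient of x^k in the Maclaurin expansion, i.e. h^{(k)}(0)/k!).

L = (-12 + 16·x + 32·x^2)·Dx + (2 + 8·x)·Dx^2 + (-1 + x + 2·x^2)·Dx^3  (order 3).
h: a_k = 0, 2, 1, -10/3, -3/2, -14/15, -25/9, -1682/315, …
ICs: h(0) = 0, h′(0) = 2, h′′(0) = 2.

f: a_k = 2, 0, -16, 0, 64/3, 0, -512/45, 0, …
g: a_k = 1, 1, 3, 5, 11, 21, 43, 85, …
f·g: L₀ = L_f ⊗_s L_g, ord ≤ 2·1.
h=∫h₀ ⇒ L = L₀·Dx.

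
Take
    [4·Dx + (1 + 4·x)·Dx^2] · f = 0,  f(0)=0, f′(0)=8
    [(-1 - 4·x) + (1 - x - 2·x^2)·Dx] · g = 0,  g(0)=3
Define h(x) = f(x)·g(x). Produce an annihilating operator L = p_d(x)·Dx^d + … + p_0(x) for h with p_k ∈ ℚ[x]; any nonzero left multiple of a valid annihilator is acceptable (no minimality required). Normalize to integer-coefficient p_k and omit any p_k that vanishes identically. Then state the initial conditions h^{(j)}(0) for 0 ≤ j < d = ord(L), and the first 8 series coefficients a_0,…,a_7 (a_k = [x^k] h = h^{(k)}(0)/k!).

L = (8 + 32·x) + (-2 + 20·x + 40·x^2)·Dx + (-1 - 3·x + 6·x^2 + 8·x^3)·Dx^2  (order 2).
h: a_k = 0, 24, -24, 152, -280, 6264/5, -17016/5, 460104/35, …
ICs: h(0) = 0, h′(0) = 24.

f: a_k = 0, 8, -16, 128/3, -128, 2048/5, -4096/3, 32768/7, …
g: a_k = 3, 3, 9, 15, 33, 63, 129, 255, …
L₀ := L_f ⊗_s L_g (sym. prod.), ord ≤ 2.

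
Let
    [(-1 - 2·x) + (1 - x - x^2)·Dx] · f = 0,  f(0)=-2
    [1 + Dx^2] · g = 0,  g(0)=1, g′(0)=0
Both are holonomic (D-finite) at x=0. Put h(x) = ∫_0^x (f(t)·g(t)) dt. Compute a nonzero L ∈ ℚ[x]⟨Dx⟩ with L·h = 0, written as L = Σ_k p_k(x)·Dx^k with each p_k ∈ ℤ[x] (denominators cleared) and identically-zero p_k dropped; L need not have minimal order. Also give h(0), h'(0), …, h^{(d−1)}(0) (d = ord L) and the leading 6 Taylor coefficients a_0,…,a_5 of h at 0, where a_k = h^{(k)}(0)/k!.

f: a_k = -2, -2, -4, -6, -10, -16, …
g: a_k = 1, 0, -1/2, 0, 1/24, 0, …
Sym-product of L_f,L_g gives L₀ (≤ ord 2).
h=∫h₀ ⇒ L = L₀·Dx.
L = (1 + x + x^2)·Dx + (2 + 4·x)·Dx^2 + (-1 + x + x^2)·Dx^3  (order 3).
h: a_k = 0, -2, -1, -1, -5/4, -97/60, …
ICs: h(0) = 0, h′(0) = -2, h′′(0) = -2.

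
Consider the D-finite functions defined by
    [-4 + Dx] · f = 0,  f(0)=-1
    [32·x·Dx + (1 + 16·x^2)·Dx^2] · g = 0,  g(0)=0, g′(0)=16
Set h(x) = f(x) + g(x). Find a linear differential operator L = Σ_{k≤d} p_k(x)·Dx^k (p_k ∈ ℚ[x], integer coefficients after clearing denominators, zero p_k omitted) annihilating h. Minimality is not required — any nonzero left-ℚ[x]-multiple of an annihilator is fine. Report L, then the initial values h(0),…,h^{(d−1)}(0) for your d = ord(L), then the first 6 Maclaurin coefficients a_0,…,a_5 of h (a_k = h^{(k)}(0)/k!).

f: a_k = -1, -4, -8, -32/3, -32/3, -128/15, …
g: a_k = 0, 16, 0, -256/3, 0, 4096/5, …
f+g: L₀ = lclm(L_f,L_g), ord ≤ 1+2.
L = (32 - 256·x - 512·x^2)·Dx + (-12 + 48·x + 64·x^2 - 256·x^3)·Dx^2 + (1 + 4·x + 16·x^2 + 64·x^3)·Dx^3  (order 3).
h: a_k = -1, 12, -8, -96, -32/3, 2432/3, …
ICs: h(0) = -1, h′(0) = 12, h′′(0) = -16.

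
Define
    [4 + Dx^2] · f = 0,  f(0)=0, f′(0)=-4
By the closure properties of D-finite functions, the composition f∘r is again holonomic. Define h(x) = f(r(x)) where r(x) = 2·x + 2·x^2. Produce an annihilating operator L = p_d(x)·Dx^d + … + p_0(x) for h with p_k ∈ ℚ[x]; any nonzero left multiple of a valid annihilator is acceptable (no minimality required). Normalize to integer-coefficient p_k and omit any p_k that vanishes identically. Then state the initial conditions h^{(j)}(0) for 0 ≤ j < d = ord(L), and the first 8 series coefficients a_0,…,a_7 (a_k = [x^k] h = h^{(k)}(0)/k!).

f: a_k = 0, -4, 0, 8/3, 0, -8/15, 0, 16/315, …
Change of var in L_f (x↦r) gives L₀.
L = (16 + 96·x + 192·x^2 + 128·x^3) - 2·Dx + (1 + 2·x)·Dx^2  (order 2).
h: a_k = 0, -8, -8, 64/3, 64, 704/15, -64, -51712/315, …
ICs: h(0) = 0, h′(0) = -8.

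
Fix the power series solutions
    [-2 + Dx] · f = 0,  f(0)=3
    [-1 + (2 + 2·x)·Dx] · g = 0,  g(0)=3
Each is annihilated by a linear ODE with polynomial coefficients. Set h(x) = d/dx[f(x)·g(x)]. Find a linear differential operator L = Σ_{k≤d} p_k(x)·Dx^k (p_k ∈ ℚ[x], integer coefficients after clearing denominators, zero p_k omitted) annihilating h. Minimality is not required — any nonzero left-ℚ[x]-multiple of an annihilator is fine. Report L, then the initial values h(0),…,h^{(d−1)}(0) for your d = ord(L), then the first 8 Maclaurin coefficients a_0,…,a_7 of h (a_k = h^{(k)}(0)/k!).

L = (23 + 40·x + 16·x^2) + (-10 - 18·x - 8·x^2)·Dx  (order 1).
h: a_k = 45/2, 207/4, 927/16, 1347/32, 5847/256, 4929/512, 36047/10240, 135617/143360, …
ICs: h(0) = 45/2.

f: a_k = 3, 6, 6, 4, 2, 4/5, 4/15, 8/105, …
g: a_k = 3, 3/2, -3/8, 3/16, -15/128, 21/256, -63/1024, 99/2048, …
Sym-product of L_f,L_g gives L₀ (≤ ord 1).
Derive L from L₀ (diff closure).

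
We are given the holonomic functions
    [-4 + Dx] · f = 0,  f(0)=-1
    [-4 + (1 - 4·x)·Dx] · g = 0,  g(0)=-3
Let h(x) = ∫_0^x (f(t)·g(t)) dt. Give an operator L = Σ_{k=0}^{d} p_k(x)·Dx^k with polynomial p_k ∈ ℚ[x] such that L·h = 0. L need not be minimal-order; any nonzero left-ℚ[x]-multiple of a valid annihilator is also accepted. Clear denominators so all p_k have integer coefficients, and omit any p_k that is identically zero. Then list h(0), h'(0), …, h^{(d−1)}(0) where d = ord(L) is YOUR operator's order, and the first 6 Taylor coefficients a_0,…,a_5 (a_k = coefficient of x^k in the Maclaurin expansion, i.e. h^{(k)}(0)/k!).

L = (8 - 16·x)·Dx + (-1 + 4·x)·Dx^2  (order 2).
h: a_k = 0, 3, 12, 40, 128, 416, …
ICs: h(0) = 0, h′(0) = 3.

f: a_k = -1, -4, -8, -32/3, -32/3, -128/15, …
g: a_k = -3, -12, -48, -192, -768, -3072, …
Sym-product of L_f,L_g gives L₀ (≤ ord 1).
h=∫₀ˣh₀: take L = L₀·Dx.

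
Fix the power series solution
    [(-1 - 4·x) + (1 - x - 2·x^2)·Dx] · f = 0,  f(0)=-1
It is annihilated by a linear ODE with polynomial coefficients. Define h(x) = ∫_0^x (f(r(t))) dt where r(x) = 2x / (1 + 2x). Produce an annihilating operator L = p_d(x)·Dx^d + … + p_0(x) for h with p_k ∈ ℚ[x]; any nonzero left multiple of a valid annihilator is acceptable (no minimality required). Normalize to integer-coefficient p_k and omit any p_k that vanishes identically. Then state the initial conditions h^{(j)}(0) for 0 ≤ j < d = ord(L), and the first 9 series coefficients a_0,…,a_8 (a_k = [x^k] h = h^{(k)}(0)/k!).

f: a_k = -1, -1, -3, -5, -11, -21, -43, -85, -171, …
h₀=f(r): pull back L_f along r ⇒ L₀.
h=∫₀ˣh₀: take L = L₀·Dx.
L = (2 + 20·x)·Dx + (-1 - 4·x + 4·x^2 + 16·x^3)·Dx^2  (order 2).
h: a_k = 0, -1, -1, -8/3, 0, -64/5, 64/3, -768/7, 320, …
ICs: h(0) = 0, h′(0) = -1.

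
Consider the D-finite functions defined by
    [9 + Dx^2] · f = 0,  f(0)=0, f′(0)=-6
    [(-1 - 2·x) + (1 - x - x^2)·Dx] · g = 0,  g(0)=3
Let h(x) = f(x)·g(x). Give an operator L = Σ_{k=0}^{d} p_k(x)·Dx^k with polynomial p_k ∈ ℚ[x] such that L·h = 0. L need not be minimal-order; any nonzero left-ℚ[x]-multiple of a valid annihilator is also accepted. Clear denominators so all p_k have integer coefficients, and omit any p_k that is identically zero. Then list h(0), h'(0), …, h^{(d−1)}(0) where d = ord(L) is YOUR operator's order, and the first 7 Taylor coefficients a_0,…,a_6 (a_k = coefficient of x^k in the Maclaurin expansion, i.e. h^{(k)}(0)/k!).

L = (-7 + 9·x + 9·x^2) + (2 + 4·x)·Dx + (-1 + x + x^2)·Dx^2  (order 2).
h: a_k = 0, -18, -18, -9, -27, -963/20, -1503/20, …
ICs: h(0) = 0, h′(0) = -18.

f: a_k = 0, -6, 0, 9, 0, -81/20, 0, …
g: a_k = 3, 3, 6, 9, 15, 24, 39, …
L₀ := L_f ⊗_s L_g (sym. prod.), ord ≤ 2.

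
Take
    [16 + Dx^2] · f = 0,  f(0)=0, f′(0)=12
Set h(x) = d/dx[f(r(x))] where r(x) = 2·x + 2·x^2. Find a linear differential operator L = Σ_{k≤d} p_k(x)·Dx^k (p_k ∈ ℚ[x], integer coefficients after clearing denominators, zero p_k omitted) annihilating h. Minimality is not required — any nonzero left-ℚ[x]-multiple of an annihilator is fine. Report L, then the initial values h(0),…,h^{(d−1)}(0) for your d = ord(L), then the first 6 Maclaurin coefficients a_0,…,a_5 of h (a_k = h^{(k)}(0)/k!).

L = (76 + 512·x + 1536·x^2 + 2048·x^3 + 1024·x^4) + (-6 - 12·x)·Dx + (1 + 4·x + 4·x^2)·Dx^2  (order 2).
h: a_k = 24, 48, -768, -3072, 256, 23040, …
ICs: h(0) = 24, h′(0) = 48.

f: a_k = 0, 12, 0, -32, 0, 128/5, …
h₀=f(r): pull back L_f along r ⇒ L₀.
Differentiate: ansatz ord ≤ ord L₀ ⇒ L.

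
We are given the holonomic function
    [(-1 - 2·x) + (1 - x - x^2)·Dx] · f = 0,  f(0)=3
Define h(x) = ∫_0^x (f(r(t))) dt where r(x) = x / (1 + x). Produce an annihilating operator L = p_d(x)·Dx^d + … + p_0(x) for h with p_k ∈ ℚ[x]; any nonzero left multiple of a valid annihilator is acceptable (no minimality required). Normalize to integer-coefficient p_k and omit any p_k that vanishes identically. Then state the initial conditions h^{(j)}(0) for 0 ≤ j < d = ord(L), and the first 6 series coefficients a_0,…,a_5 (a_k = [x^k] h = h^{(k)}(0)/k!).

f: a_k = 3, 3, 6, 9, 15, 24, …
Change of var in L_f (x↦r) gives L₀.
∫: right-multiply L₀ by Dx.
L = (1 + 3·x)·Dx + (-1 - 2·x + x^3)·Dx^2  (order 2).
h: a_k = 0, 3, 3/2, 1, 0, 3/5, …
ICs: h(0) = 0, h′(0) = 3.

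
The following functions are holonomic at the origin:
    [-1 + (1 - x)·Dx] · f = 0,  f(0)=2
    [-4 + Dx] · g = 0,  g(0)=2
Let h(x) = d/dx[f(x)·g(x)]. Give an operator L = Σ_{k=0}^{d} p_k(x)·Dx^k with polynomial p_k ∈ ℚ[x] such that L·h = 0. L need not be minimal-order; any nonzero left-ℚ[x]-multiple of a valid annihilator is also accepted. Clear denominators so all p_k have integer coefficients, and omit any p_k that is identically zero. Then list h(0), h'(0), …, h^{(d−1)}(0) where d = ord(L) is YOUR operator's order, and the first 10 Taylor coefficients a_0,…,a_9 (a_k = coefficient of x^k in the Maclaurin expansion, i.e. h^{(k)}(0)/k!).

f: a_k = 2, 2, 2, 2, 2, 2, 2, 2, 2, 2, …
g: a_k = 2, 8, 16, 64/3, 64/3, 256/15, 512/45, 2048/315, 1024/315, 4096/2835, …
f·g: L₀ = L_f ⊗_s L_g, ord ≤ 1·1.
h=h₀': d/dx-closure on L₀ ⇒ L.
L = (26 - 40·x + 16·x^2) + (-5 + 9·x - 4·x^2)·Dx  (order 1).
h: a_k = 20, 104, 284, 1648/3, 2572/3, 3496/3, 65276/45, 538592/315, 614108/315, 6173848/2835, …
ICs: h(0) = 20.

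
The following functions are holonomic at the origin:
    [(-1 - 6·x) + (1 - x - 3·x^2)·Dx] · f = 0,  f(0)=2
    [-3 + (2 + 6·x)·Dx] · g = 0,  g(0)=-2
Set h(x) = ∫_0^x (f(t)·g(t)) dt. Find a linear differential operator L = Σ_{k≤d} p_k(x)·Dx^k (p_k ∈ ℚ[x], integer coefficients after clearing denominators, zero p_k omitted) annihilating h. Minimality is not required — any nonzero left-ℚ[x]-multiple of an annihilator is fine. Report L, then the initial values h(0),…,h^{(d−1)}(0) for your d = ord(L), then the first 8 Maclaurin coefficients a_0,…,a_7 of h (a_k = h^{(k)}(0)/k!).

f: a_k = 2, 2, 8, 14, 38, 80, 194, 434, …
g: a_k = -2, -3, 9/4, -27/8, 405/64, -1701/128, 15309/512, -72171/1024, …
Product ⇒ symmetric product L₀, ord ≤ 1.
∫: right-multiply L₀ by Dx.
L = (5 + 15·x + 27·x^2)·Dx + (-2 - 4·x + 12·x^2 + 18·x^3)·Dx^2  (order 2).
h: a_k = 0, -4, -5, -35/6, -217/16, -3011/160, -18139/384, -129511/1792, …
ICs: h(0) = 0, h′(0) = -4.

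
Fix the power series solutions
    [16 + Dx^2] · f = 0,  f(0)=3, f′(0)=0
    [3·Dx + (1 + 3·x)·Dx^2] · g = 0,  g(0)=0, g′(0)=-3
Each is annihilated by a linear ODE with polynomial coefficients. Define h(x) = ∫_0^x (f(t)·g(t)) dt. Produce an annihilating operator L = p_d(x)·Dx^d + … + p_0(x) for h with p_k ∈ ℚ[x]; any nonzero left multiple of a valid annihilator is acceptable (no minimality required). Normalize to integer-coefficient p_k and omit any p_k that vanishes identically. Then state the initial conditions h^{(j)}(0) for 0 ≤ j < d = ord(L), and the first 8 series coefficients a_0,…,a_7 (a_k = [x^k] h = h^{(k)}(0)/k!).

L = (2272 + 127488·x + 781056·x^2 + 1769472·x^3 + 1327104·x^4)·Dx + (4416 + 50112·x + 165888·x^2 + 165888·x^3)·Dx^2 + (1022 + 19392·x + 102816·x^2 + 221184·x^3 + 165888·x^4)·Dx^3 + (276 + 3132·x + 10368·x^2 + 10368·x^3)·Dx^4 + (55 + 714·x + 3375·x^2 + 6912·x^3 + 5184·x^4)·Dx^5  (order 5).
h: a_k = 0, 0, -9/2, 9/2, 45/4, -189/20, -43/10, 45/14, …
ICs: h(0) = 0, h′(0) = 0, h′′(0) = -9, h′′′(0) = 27, h′′′′(0) = 270.

f: a_k = 3, 0, -24, 0, 32, 0, -256/15, 0, …
g: a_k = 0, -3, 9/2, -9, 81/4, -243/5, 243/2, -2187/7, …
f·g: L₀ = L_f ⊗_s L_g, ord ≤ 2·2.
Integrate: L := L₀·Dx.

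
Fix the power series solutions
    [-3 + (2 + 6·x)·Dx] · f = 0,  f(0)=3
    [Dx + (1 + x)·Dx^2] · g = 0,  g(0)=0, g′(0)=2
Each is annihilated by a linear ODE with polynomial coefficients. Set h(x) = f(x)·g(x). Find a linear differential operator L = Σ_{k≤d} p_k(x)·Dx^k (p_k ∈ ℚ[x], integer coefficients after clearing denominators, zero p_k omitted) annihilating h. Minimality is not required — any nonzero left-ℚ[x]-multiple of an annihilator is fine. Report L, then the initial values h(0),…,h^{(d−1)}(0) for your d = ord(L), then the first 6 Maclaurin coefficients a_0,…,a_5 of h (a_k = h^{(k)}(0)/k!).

f: a_k = 3, 9/2, -27/8, 81/16, -1215/128, 5103/256, …
g: a_k = 0, 2, -1, 2/3, -1/2, 2/5, …
h₀=f·g: eliminate ⇒ L₀, order ≤ 1·2.
L = (21 + 9·x) + (-8 - 24·x)·Dx + (4 + 28·x + 60·x^2 + 36·x^3)·Dx^2  (order 2).
h: a_k = 0, 6, 6, -37/4, 15, -8751/320, …
ICs: h(0) = 0, h′(0) = 6.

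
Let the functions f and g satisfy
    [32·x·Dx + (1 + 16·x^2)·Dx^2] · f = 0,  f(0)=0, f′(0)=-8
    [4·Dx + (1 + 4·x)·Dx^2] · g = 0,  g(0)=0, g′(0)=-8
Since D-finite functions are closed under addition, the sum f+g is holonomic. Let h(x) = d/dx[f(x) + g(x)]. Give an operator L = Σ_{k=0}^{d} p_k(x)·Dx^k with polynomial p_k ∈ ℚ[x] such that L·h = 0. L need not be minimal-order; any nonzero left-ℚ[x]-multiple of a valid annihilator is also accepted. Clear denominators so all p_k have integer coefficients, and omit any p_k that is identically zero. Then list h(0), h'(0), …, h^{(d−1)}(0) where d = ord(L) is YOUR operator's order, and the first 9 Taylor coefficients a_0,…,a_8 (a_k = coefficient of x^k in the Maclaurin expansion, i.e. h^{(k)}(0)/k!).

L = (-32 - 384·x + 1536·x^2 + 2048·x^3) + (-16 - 64·x + 3072·x^3 + 4096·x^4)·Dx + (-1 + 4·x + 32·x^2 + 128·x^3 + 768·x^4 + 1024·x^5)·Dx^2  (order 2).
h: a_k = -16, 32, 0, 512, -4096, 8192, 0, 131072, -1048576, …
ICs: h(0) = -16, h′(0) = 32.

f: a_k = 0, -8, 0, 128/3, 0, -2048/5, 0, 32768/7, 0, …
g: a_k = 0, -8, 16, -128/3, 128, -2048/5, 4096/3, -32768/7, 16384, …
h₀=f+g: left-lcm gives L₀, ord ≤ 4.
Derive L from L₀ (diff closure).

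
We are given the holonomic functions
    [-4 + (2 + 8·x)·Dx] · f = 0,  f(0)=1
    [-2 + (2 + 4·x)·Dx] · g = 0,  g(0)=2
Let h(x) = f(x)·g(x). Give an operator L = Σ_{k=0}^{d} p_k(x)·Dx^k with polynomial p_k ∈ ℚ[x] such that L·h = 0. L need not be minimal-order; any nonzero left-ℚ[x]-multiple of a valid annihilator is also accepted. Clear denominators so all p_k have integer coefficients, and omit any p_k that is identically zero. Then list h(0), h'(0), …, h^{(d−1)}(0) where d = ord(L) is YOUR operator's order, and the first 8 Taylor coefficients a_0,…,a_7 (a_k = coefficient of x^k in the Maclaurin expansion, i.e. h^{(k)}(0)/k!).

L = (-3 - 8·x) + (1 + 6·x + 8·x^2)·Dx  (order 1).
h: a_k = 2, 6, -1, 3, -37/4, 117/4, -757/8, 2499/8, …
ICs: h(0) = 2.

f: a_k = 1, 2, -2, 4, -10, 28, -84, 264, …
g: a_k = 2, 2, -1, 1, -5/4, 7/4, -21/8, 33/8, …
h₀=f·g: eliminate ⇒ L₀, order ≤ 1·1.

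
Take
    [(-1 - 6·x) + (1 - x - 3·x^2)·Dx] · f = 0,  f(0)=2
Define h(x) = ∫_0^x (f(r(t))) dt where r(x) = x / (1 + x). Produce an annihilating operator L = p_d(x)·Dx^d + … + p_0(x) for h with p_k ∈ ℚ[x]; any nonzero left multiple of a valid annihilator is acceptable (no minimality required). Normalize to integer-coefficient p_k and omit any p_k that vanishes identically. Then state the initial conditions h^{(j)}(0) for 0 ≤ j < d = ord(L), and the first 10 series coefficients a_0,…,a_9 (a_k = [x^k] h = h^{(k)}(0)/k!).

L = (1 + 7·x)·Dx + (-1 - 2·x + 2·x^2 + 3·x^3)·Dx^2  (order 2).
h: a_k = 0, 2, 1, 2, 0, 18/5, -3, 72/7, -63/4, 38, …
ICs: h(0) = 0, h′(0) = 2.

f: a_k = 2, 2, 8, 14, 38, 80, 194, 434, 1016, 2318, …
Substitute x→r, Dx→(1/r')Dx; clear ⇒ L₀.
∫: right-multiply L₀ by Dx.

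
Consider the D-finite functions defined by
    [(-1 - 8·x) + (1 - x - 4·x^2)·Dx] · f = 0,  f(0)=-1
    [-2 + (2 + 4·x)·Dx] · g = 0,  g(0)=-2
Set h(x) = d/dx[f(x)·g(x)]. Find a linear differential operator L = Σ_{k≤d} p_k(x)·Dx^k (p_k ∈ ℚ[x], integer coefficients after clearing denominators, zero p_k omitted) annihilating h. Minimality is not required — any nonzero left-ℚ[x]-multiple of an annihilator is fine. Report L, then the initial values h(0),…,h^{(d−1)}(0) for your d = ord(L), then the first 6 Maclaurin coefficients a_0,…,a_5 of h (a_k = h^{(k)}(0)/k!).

f: a_k = -1, -1, -5, -9, -29, -65, …
g: a_k = -2, -2, 1, -1, 5/4, -7/4, …
Product ⇒ symmetric product L₀, ord ≤ 1.
Differentiate: ansatz ord ≤ ord L₀ ⇒ L.
L = (11 + 84·x + 243·x^2 + 360·x^3 + 240·x^4) + (-2 - 11·x - 9·x^2 + 58·x^3 + 144·x^4 + 96·x^5)·Dx  (order 1).
h: a_k = 4, 22, 84, 283, 1845/2, 11157/4, …
ICs: h(0) = 4.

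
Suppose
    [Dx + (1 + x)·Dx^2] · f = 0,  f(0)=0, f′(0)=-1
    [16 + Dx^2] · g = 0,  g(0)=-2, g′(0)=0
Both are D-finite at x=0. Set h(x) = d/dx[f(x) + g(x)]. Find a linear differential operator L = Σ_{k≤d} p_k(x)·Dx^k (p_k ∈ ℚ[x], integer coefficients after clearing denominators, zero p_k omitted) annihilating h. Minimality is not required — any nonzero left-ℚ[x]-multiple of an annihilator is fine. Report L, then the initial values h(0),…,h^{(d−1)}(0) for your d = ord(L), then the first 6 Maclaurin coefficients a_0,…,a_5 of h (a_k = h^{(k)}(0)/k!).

L = (176 + 256·x + 128·x^2) + (144 + 400·x + 384·x^2 + 128·x^3)·Dx + (11 + 16·x + 8·x^2)·Dx^2 + (9 + 25·x + 24·x^2 + 8·x^3)·Dx^3  (order 3).
h: a_k = -1, 33, -1, -253/3, -1, 1039/15, …
ICs: h(0) = -1, h′(0) = 33, h′′(0) = -2.

f: a_k = 0, -1, 1/2, -1/3, 1/4, -1/5, …
g: a_k = -2, 0, 16, 0, -64/3, 0, …
Weyl lclm of L_f,L_g ⇒ L₀ (ord ≤ 4).
Derive L from L₀ (diff closure).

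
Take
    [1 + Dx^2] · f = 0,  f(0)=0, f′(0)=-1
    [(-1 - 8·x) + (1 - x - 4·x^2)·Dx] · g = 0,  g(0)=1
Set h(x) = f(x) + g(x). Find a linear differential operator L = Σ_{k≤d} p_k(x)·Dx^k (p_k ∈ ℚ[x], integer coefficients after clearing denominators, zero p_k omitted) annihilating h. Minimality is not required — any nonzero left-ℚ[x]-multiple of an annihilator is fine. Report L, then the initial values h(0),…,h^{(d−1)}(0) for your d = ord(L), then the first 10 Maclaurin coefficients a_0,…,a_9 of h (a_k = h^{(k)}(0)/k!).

L = (-55 - 486·x - 553·x^2 - 1488·x^3 - 80·x^4 - 128·x^5) + (11 + 11·x + 23·x^2 - 169·x^3 - 348·x^4 - 48·x^5 - 64·x^6)·Dx + (-55 - 486·x - 553·x^2 - 1488·x^3 - 80·x^4 - 128·x^5)·Dx^2 + (11 + 11·x + 23·x^2 - 169·x^3 - 348·x^4 - 48·x^5 - 64·x^6)·Dx^3  (order 3).
h: a_k = 1, 0, 5, 55/6, 29, 7799/120, 181, 2222641/5040, 1165, 1062875519/362880, …
ICs: h(0) = 1, h′(0) = 0, h′′(0) = 10.

f: a_k = 0, -1, 0, 1/6, 0, -1/120, 0, 1/5040, 0, -1/362880, …
g: a_k = 1, 1, 5, 9, 29, 65, 181, 441, 1165, 2929, …
h₀=f+g: left-lcm gives L₀, ord ≤ 3.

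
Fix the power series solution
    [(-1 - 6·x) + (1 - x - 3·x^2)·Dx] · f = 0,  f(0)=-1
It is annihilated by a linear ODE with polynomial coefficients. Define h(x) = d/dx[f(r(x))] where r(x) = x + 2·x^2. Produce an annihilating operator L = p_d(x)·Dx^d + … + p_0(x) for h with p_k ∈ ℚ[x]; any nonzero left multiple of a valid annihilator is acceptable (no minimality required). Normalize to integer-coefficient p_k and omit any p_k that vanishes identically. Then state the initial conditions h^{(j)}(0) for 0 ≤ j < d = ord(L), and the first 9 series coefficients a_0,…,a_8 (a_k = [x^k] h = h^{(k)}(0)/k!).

f: a_k = -1, -1, -4, -7, -19, -40, -97, -217, -508, …
h₀=f(r): pull back L_f along r ⇒ L₀.
h=h₀': d/dx-closure on L₀ ⇒ L.
L = (12 + 102·x + 366·x^2 + 1008·x^3 + 2808·x^4 + 4320·x^5 + 2880·x^6) + (-1 - 9·x - 21·x^2 + 50·x^3 + 360·x^4 + 792·x^5 + 1008·x^6 + 576·x^7)·Dx  (order 1).
h: a_k = -1, -12, -69, -308, -1380, -6054, -25123, -102960, -416115, …
ICs: h(0) = -1.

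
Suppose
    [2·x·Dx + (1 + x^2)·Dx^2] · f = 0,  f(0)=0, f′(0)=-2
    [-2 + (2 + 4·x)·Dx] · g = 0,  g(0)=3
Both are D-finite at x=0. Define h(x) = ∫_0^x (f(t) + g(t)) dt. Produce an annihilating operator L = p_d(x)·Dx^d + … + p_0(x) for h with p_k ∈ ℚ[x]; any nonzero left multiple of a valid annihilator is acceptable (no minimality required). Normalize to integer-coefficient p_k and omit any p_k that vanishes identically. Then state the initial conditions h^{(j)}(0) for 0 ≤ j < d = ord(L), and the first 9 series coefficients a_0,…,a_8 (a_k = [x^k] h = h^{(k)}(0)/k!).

L = (-4 - 20·x + 12·x^2 + 12·x^3)·Dx^2 + (-10 - 16·x - 16·x^2 + 48·x^3 + 42·x^4)·Dx^3 + (-2 + 12·x^2 + 12·x^3 + 14·x^4 + 12·x^5)·Dx^4  (order 4).
h: a_k = 0, 3, 1/2, -1/2, 13/24, -3/8, 89/240, -9/16, 725/896, …
ICs: h(0) = 0, h′(0) = 3, h′′(0) = 1, h′′′(0) = -3.

f: a_k = 0, -2, 0, 2/3, 0, -2/5, 0, 2/7, 0, …
g: a_k = 3, 3, -3/2, 3/2, -15/8, 21/8, -63/16, 99/16, -1287/128, …
f+g: L₀ = lclm(L_f,L_g), ord ≤ 2+1.
h=∫h₀ ⇒ L = L₀·Dx.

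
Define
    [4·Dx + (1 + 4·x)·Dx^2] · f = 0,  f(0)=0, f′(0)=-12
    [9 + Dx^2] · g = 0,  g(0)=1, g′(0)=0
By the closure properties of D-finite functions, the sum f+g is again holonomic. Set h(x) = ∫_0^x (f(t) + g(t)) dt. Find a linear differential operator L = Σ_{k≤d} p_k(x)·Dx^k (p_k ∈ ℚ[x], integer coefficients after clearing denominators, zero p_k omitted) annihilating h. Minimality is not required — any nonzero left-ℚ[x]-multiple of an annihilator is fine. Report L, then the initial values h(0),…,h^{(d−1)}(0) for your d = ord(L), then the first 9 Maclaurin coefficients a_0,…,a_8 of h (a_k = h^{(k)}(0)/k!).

f: a_k = 0, -12, 24, -64, 192, -3072/5, 2048, -49152/7, 24576, …
g: a_k = 1, 0, -9/2, 0, 27/8, 0, -81/80, 0, 729/4480, …
L₀ := lclm(L_f,L_g); ord L₀ ≤ 2+2.
h=∫h₀ ⇒ L = L₀·Dx.
L = (3780 + 2592·x + 5184·x^2)·Dx^2 + (369 + 2124·x + 3888·x^2 + 5184·x^3)·Dx^3 + (420 + 288·x + 576·x^2)·Dx^4 + (41 + 236·x + 432·x^2 + 576·x^3)·Dx^5  (order 5).
h: a_k = 0, 1, -6, 13/2, -16, 1563/40, -512/5, 163759/560, -6144/7, …
ICs: h(0) = 0, h′(0) = 1, h′′(0) = -12, h′′′(0) = 39, h′′′′(0) = -384.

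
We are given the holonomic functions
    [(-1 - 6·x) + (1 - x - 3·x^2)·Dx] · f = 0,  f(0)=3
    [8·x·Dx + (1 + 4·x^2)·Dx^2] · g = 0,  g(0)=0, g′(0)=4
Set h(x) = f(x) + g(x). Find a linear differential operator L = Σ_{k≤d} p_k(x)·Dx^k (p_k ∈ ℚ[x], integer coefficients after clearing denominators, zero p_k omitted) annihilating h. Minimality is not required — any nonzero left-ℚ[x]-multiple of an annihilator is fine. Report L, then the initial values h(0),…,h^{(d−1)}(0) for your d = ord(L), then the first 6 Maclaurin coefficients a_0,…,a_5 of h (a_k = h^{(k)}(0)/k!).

f: a_k = 3, 3, 12, 21, 57, 120, …
g: a_k = 0, 4, 0, -16/3, 0, 64/5, …
Weyl lclm of L_f,L_g ⇒ L₀ (ord ≤ 3).
L = (-32 + 128·x + 1488·x^2 + 2880·x^3 + 8424·x^4 + 2592·x^6)·Dx + (25 + 160·x + 214·x^2 + 1188·x^3 + 2628·x^4 + 6264·x^5 + 432·x^6 + 2592·x^7)·Dx^2 + (-4 - 9·x - 54·x^2 + 66·x^3 + x^4 + 444·x^5 + 720·x^6 + 144·x^7 + 432·x^8)·Dx^3  (order 3).
h: a_k = 3, 7, 12, 47/3, 57, 664/5, …
ICs: h(0) = 3, h′(0) = 7, h′′(0) = 24.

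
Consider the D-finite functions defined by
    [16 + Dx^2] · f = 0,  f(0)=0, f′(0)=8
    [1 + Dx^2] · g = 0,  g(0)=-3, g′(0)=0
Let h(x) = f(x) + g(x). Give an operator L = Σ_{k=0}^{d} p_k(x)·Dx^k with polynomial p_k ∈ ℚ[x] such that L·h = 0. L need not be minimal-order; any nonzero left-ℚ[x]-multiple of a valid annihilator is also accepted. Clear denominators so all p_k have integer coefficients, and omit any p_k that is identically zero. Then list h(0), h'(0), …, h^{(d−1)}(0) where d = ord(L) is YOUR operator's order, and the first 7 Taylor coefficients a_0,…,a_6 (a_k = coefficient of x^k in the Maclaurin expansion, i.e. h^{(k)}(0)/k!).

f: a_k = 0, 8, 0, -64/3, 0, 256/15, 0, …
g: a_k = -3, 0, 3/2, 0, -1/8, 0, 1/240, …
Sum ⇒ L₀ = lclm(L_f,L_g) in ℚ(x)⟨Dx⟩.
L = 16 + 17·Dx^2 + Dx^4  (order 4).
h: a_k = -3, 8, 3/2, -64/3, -1/8, 256/15, 1/240, …
ICs: h(0) = -3, h′(0) = 8, h′′(0) = 3, h′′′(0) = -128.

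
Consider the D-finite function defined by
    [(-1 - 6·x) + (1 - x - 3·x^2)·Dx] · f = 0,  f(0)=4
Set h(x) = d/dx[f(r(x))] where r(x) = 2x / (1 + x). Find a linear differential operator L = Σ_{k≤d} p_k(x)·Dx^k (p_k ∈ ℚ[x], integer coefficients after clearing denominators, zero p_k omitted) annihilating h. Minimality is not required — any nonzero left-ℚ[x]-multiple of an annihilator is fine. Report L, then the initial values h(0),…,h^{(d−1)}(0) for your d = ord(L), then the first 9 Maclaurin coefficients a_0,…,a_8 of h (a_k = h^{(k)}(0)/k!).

f: a_k = 4, 4, 16, 28, 76, 160, 388, 868, 2032, …
Substitute x→r, Dx→(1/r')Dx; clear ⇒ L₀.
Derive L from L₀ (diff closure).
L = (14 + 78·x + 546·x^2 + 338·x^3) + (-1 - 14·x + 182·x^3 + 169·x^4)·Dx  (order 1).
h: a_k = 8, 112, 312, 2912, 6760, 56784, 123032, 984256, 2056392, …
ICs: h(0) = 8.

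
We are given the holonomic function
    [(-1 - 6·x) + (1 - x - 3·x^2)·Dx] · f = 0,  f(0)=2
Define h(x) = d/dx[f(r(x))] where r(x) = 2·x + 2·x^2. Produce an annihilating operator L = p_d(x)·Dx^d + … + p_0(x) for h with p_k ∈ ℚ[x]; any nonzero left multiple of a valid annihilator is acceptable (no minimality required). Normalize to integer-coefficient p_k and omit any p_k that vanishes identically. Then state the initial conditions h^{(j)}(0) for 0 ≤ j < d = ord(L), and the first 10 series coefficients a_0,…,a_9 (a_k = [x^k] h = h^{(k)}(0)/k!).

L = (18 + 156·x + 804·x^2 + 2736·x^3 + 4968·x^4 + 4320·x^5 + 1440·x^6) + (-1 - 12·x + 6·x^2 + 268·x^3 + 900·x^4 + 1368·x^5 + 1008·x^6 + 288·x^7)·Dx  (order 1).
h: a_k = 4, 72, 528, 3904, 26640, 173856, 1106560, 6891264, 42257664, 255919360, …
ICs: h(0) = 4.

f: a_k = 2, 2, 8, 14, 38, 80, 194, 434, 1016, 2318, …
Substitute x→r, Dx→(1/r')Dx; clear ⇒ L₀.
h₀' ⇒ L via d/dx closure of L₀.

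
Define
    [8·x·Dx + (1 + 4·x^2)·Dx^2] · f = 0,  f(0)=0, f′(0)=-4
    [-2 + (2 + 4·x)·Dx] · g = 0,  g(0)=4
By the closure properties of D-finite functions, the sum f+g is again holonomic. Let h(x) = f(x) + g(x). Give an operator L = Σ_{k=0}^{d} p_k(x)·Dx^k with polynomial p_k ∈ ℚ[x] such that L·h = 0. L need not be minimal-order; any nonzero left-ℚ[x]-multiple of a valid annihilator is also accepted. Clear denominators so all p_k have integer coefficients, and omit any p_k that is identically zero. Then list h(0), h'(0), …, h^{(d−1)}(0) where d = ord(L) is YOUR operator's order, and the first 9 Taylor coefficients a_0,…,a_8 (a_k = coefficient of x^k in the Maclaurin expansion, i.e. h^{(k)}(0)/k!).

f: a_k = 0, -4, 0, 16/3, 0, -64/5, 0, 256/7, 0, …
g: a_k = 4, 4, -2, 2, -5/2, 7/2, -21/4, 33/4, -429/32, …
Sum ⇒ L₀ = lclm(L_f,L_g) in ℚ(x)⟨Dx⟩.
L = (-8 - 40·x + 96·x^2 + 96·x^3)·Dx + (-11 - 32·x + 40·x^2 + 384·x^3 + 336·x^4)·Dx^2 + (-1 + 6·x + 24·x^2 + 48·x^3 + 112·x^4 + 96·x^5)·Dx^3  (order 3).
h: a_k = 4, 0, -2, 22/3, -5/2, -93/10, -21/4, 1255/28, -429/32, …
ICs: h(0) = 4, h′(0) = 0, h′′(0) = -4.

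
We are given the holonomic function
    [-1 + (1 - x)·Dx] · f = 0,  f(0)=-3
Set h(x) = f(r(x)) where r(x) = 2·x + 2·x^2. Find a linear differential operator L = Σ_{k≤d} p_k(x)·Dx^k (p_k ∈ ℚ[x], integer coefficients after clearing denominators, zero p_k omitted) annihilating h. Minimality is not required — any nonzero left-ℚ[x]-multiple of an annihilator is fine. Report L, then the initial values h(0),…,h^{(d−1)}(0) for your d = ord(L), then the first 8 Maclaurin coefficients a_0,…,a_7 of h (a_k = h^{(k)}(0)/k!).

L = (2 + 4·x) + (-1 + 2·x + 2·x^2)·Dx  (order 1).
h: a_k = -3, -6, -18, -48, -132, -360, -984, -2688, …
ICs: h(0) = -3.

f: a_k = -3, -3, -3, -3, -3, -3, -3, -3, …
Change of var in L_f (x↦r) gives L₀.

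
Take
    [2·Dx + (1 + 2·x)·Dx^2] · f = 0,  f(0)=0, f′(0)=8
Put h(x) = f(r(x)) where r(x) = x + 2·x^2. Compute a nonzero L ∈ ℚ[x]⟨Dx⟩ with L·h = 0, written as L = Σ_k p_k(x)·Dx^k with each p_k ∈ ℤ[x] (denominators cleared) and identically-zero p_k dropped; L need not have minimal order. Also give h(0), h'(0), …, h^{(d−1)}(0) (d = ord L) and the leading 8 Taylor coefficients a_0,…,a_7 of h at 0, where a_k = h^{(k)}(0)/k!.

f: a_k = 0, 8, -8, 32/3, -16, 128/5, -128/3, 512/7, …
f∘r: x↦r, Dx↦Dx/r' in L_f ⇒ L₀.
L = (-2 + 8·x + 16·x^2)·Dx + (1 + 6·x + 12·x^2 + 16·x^3)·Dx^2  (order 2).
h: a_k = 0, 8, 8, -64/3, 16, 128/5, -256/3, 512/7, …
ICs: h(0) = 0, h′(0) = 8.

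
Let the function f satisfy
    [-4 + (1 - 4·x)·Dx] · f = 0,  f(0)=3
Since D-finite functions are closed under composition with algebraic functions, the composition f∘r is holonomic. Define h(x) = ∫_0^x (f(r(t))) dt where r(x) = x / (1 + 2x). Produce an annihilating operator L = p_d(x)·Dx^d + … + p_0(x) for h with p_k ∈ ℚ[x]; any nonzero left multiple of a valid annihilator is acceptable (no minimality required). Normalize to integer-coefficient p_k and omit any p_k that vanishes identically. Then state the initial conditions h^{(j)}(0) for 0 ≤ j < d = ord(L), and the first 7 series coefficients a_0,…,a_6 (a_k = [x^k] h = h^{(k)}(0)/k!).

f: a_k = 3, 12, 48, 192, 768, 3072, 12288, …
L₀ from L_f via x↦r, Dx↦r'^{-1}Dx.
h=∫h₀ ⇒ L = L₀·Dx.
L = 4·Dx + (-1 + 4·x^2)·Dx^2  (order 2).
h: a_k = 0, 3, 6, 8, 12, 96/5, 32, …
ICs: h(0) = 0, h′(0) = 3.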